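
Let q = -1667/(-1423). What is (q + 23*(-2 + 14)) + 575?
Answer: 1212640/1423 ≈ 852.17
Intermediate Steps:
q = 1667/1423 (q = -1667*(-1/1423) = 1667/1423 ≈ 1.1715)
(q + 23*(-2 + 14)) + 575 = (1667/1423 + 23*(-2 + 14)) + 575 = (1667/1423 + 23*12) + 575 = (1667/1423 + 276) + 575 = 394415/1423 + 575 = 1212640/1423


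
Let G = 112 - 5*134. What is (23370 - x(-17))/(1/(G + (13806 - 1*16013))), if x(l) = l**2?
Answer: -63818965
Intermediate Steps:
G = -558 (G = 112 - 670 = -558)
(23370 - x(-17))/(1/(G + (13806 - 1*16013))) = (23370 - 1*(-17)**2)/(1/(-558 + (13806 - 1*16013))) = (23370 - 1*289)/(1/(-558 + (13806 - 16013))) = (23370 - 289)/(1/(-558 - 2207)) = 23081/(1/(-2765)) = 23081/(-1/2765) = 23081*(-2765) = -63818965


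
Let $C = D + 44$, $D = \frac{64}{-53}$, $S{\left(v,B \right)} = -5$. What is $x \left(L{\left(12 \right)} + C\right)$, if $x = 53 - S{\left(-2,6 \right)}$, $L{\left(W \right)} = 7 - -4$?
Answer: $\frac{165358}{53} \approx 3120.0$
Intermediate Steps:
$D = - \frac{64}{53}$ ($D = 64 \left(- \frac{1}{53}\right) = - \frac{64}{53} \approx -1.2075$)
$L{\left(W \right)} = 11$ ($L{\left(W \right)} = 7 + 4 = 11$)
$x = 58$ ($x = 53 - -5 = 53 + 5 = 58$)
$C = \frac{2268}{53}$ ($C = - \frac{64}{53} + 44 = \frac{2268}{53} \approx 42.792$)
$x \left(L{\left(12 \right)} + C\right) = 58 \left(11 + \frac{2268}{53}\right) = 58 \cdot \frac{2851}{53} = \frac{165358}{53}$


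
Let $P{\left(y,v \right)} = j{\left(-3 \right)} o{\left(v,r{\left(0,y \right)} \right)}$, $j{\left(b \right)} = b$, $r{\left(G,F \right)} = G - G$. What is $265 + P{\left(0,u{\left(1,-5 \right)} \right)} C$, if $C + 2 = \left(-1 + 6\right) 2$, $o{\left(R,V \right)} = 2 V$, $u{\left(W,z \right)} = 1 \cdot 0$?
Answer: $265$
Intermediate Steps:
$r{\left(G,F \right)} = 0$
$u{\left(W,z \right)} = 0$
$P{\left(y,v \right)} = 0$ ($P{\left(y,v \right)} = - 3 \cdot 2 \cdot 0 = \left(-3\right) 0 = 0$)
$C = 8$ ($C = -2 + \left(-1 + 6\right) 2 = -2 + 5 \cdot 2 = -2 + 10 = 8$)
$265 + P{\left(0,u{\left(1,-5 \right)} \right)} C = 265 + 0 \cdot 8 = 265 + 0 = 265$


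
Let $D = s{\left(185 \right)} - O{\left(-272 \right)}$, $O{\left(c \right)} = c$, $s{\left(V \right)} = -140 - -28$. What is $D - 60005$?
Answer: $-59845$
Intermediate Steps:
$s{\left(V \right)} = -112$ ($s{\left(V \right)} = -140 + 28 = -112$)
$D = 160$ ($D = -112 - -272 = -112 + 272 = 160$)
$D - 60005 = 160 - 60005 = -59845$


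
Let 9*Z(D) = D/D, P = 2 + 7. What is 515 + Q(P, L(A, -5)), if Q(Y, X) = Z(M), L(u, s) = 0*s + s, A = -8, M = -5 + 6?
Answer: 4636/9 ≈ 515.11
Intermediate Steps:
M = 1
P = 9
Z(D) = 1/9 (Z(D) = (D/D)/9 = (1/9)*1 = 1/9)
L(u, s) = s (L(u, s) = 0 + s = s)
Q(Y, X) = 1/9
515 + Q(P, L(A, -5)) = 515 + 1/9 = 4636/9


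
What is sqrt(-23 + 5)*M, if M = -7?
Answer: -21*I*sqrt(2) ≈ -29.698*I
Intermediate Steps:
sqrt(-23 + 5)*M = sqrt(-23 + 5)*(-7) = sqrt(-18)*(-7) = (3*I*sqrt(2))*(-7) = -21*I*sqrt(2)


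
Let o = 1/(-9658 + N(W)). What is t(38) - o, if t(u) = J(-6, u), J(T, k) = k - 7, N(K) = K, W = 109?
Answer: 296020/9549 ≈ 31.000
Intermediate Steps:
J(T, k) = -7 + k
o = -1/9549 (o = 1/(-9658 + 109) = 1/(-9549) = -1/9549 ≈ -0.00010472)
t(u) = -7 + u
t(38) - o = (-7 + 38) - 1*(-1/9549) = 31 + 1/9549 = 296020/9549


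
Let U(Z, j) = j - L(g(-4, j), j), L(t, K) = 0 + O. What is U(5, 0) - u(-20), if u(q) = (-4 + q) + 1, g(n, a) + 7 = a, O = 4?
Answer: 19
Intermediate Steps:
g(n, a) = -7 + a
L(t, K) = 4 (L(t, K) = 0 + 4 = 4)
u(q) = -3 + q
U(Z, j) = -4 + j (U(Z, j) = j - 1*4 = j - 4 = -4 + j)
U(5, 0) - u(-20) = (-4 + 0) - (-3 - 20) = -4 - 1*(-23) = -4 + 23 = 19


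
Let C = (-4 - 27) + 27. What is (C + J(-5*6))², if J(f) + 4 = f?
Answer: 1444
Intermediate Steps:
J(f) = -4 + f
C = -4 (C = -31 + 27 = -4)
(C + J(-5*6))² = (-4 + (-4 - 5*6))² = (-4 + (-4 - 30))² = (-4 - 34)² = (-38)² = 1444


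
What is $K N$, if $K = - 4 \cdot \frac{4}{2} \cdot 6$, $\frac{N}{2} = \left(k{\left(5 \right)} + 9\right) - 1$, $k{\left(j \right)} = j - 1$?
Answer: $-1152$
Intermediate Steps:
$k{\left(j \right)} = -1 + j$
$N = 24$ ($N = 2 \left(\left(\left(-1 + 5\right) + 9\right) - 1\right) = 2 \left(\left(4 + 9\right) - 1\right) = 2 \left(13 - 1\right) = 2 \cdot 12 = 24$)
$K = -48$ ($K = - 4 \cdot 4 \cdot \frac{1}{2} \cdot 6 = \left(-4\right) 2 \cdot 6 = \left(-8\right) 6 = -48$)
$K N = \left(-48\right) 24 = -1152$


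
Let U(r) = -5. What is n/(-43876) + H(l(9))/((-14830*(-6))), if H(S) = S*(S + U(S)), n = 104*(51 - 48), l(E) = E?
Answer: -545463/81335135 ≈ -0.0067064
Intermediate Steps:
n = 312 (n = 104*3 = 312)
H(S) = S*(-5 + S) (H(S) = S*(S - 5) = S*(-5 + S))
n/(-43876) + H(l(9))/((-14830*(-6))) = 312/(-43876) + (9*(-5 + 9))/((-14830*(-6))) = 312*(-1/43876) + (9*4)/((-2966*(-30))) = -78/10969 + 36/88980 = -78/10969 + 36*(1/88980) = -78/10969 + 3/7415 = -545463/81335135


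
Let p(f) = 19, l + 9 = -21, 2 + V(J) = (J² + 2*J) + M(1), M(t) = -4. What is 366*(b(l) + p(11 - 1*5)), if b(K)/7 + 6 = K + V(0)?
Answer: -100650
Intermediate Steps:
V(J) = -6 + J² + 2*J (V(J) = -2 + ((J² + 2*J) - 4) = -2 + (-4 + J² + 2*J) = -6 + J² + 2*J)
l = -30 (l = -9 - 21 = -30)
b(K) = -84 + 7*K (b(K) = -42 + 7*(K + (-6 + 0² + 2*0)) = -42 + 7*(K + (-6 + 0 + 0)) = -42 + 7*(K - 6) = -42 + 7*(-6 + K) = -42 + (-42 + 7*K) = -84 + 7*K)
366*(b(l) + p(11 - 1*5)) = 366*((-84 + 7*(-30)) + 19) = 366*((-84 - 210) + 19) = 366*(-294 + 19) = 366*(-275) = -100650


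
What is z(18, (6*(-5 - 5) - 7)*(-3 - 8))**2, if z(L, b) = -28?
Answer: 784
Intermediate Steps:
z(18, (6*(-5 - 5) - 7)*(-3 - 8))**2 = (-28)**2 = 784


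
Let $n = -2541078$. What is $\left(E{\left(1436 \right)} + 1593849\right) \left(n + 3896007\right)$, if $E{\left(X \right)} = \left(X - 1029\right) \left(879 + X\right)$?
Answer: $3436173110166$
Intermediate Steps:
$E{\left(X \right)} = \left(-1029 + X\right) \left(879 + X\right)$
$\left(E{\left(1436 \right)} + 1593849\right) \left(n + 3896007\right) = \left(\left(-904491 + 1436^{2} - 215400\right) + 1593849\right) \left(-2541078 + 3896007\right) = \left(\left(-904491 + 2062096 - 215400\right) + 1593849\right) 1354929 = \left(942205 + 1593849\right) 1354929 = 2536054 \cdot 1354929 = 3436173110166$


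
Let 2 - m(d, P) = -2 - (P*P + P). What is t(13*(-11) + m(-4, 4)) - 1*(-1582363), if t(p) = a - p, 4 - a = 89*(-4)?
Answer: 1582842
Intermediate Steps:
m(d, P) = 4 + P + P² (m(d, P) = 2 - (-2 - (P*P + P)) = 2 - (-2 - (P² + P)) = 2 - (-2 - (P + P²)) = 2 - (-2 + (-P - P²)) = 2 - (-2 - P - P²) = 2 + (2 + P + P²) = 4 + P + P²)
a = 360 (a = 4 - 89*(-4) = 4 - 1*(-356) = 4 + 356 = 360)
t(p) = 360 - p
t(13*(-11) + m(-4, 4)) - 1*(-1582363) = (360 - (13*(-11) + (4 + 4 + 4²))) - 1*(-1582363) = (360 - (-143 + (4 + 4 + 16))) + 1582363 = (360 - (-143 + 24)) + 1582363 = (360 - 1*(-119)) + 1582363 = (360 + 119) + 1582363 = 479 + 1582363 = 1582842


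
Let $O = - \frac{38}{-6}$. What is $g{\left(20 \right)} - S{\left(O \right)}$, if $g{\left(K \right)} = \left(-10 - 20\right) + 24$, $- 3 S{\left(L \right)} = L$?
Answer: $- \frac{35}{9} \approx -3.8889$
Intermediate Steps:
$O = \frac{19}{3}$ ($O = \left(-38\right) \left(- \frac{1}{6}\right) = \frac{19}{3} \approx 6.3333$)
$S{\left(L \right)} = - \frac{L}{3}$
$g{\left(K \right)} = -6$ ($g{\left(K \right)} = -30 + 24 = -6$)
$g{\left(20 \right)} - S{\left(O \right)} = -6 - \left(- \frac{1}{3}\right) \frac{19}{3} = -6 - - \frac{19}{9} = -6 + \frac{19}{9} = - \frac{35}{9}$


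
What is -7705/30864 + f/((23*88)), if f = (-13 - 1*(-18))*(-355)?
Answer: -8797315/7808592 ≈ -1.1266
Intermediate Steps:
f = -1775 (f = (-13 + 18)*(-355) = 5*(-355) = -1775)
-7705/30864 + f/((23*88)) = -7705/30864 - 1775/(23*88) = -7705*1/30864 - 1775/2024 = -7705/30864 - 1775*1/2024 = -7705/30864 - 1775/2024 = -8797315/7808592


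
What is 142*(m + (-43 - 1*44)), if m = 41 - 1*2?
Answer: -6816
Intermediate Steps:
m = 39 (m = 41 - 2 = 39)
142*(m + (-43 - 1*44)) = 142*(39 + (-43 - 1*44)) = 142*(39 + (-43 - 44)) = 142*(39 - 87) = 142*(-48) = -6816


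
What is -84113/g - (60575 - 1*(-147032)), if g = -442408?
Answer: -91846913543/442408 ≈ -2.0761e+5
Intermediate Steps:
-84113/g - (60575 - 1*(-147032)) = -84113/(-442408) - (60575 - 1*(-147032)) = -84113*(-1/442408) - (60575 + 147032) = 84113/442408 - 1*207607 = 84113/442408 - 207607 = -91846913543/442408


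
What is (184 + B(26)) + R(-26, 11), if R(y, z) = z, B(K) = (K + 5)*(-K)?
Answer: -611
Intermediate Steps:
B(K) = -K*(5 + K) (B(K) = (5 + K)*(-K) = -K*(5 + K))
(184 + B(26)) + R(-26, 11) = (184 - 1*26*(5 + 26)) + 11 = (184 - 1*26*31) + 11 = (184 - 806) + 11 = -622 + 11 = -611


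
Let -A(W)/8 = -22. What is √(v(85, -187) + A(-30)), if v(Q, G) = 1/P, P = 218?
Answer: √8364442/218 ≈ 13.267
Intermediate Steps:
v(Q, G) = 1/218
A(W) = 176 (A(W) = -8*(-22) = 176)
√(v(85, -187) + A(-30)) = √(1/218 + 176) = √(38369/218) = √8364442/218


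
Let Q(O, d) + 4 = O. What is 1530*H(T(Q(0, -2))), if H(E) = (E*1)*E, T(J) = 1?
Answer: 1530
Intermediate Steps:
Q(O, d) = -4 + O
H(E) = E**2 (H(E) = E*E = E**2)
1530*H(T(Q(0, -2))) = 1530*1**2 = 1530*1 = 1530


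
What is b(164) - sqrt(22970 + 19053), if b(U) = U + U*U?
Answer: 27060 - sqrt(42023) ≈ 26855.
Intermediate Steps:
b(U) = U + U**2
b(164) - sqrt(22970 + 19053) = 164*(1 + 164) - sqrt(22970 + 19053) = 164*165 - sqrt(42023) = 27060 - sqrt(42023)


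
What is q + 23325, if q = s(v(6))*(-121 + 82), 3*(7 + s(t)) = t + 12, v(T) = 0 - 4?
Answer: 23494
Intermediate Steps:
v(T) = -4
s(t) = -3 + t/3 (s(t) = -7 + (t + 12)/3 = -7 + (12 + t)/3 = -7 + (4 + t/3) = -3 + t/3)
q = 169 (q = (-3 + (⅓)*(-4))*(-121 + 82) = (-3 - 4/3)*(-39) = -13/3*(-39) = 169)
q + 23325 = 169 + 23325 = 23494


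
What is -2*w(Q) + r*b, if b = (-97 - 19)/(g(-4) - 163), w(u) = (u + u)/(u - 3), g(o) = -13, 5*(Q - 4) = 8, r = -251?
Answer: -99555/572 ≈ -174.05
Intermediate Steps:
Q = 28/5 (Q = 4 + (⅕)*8 = 4 + 8/5 = 28/5 ≈ 5.6000)
w(u) = 2*u/(-3 + u) (w(u) = (2*u)/(-3 + u) = 2*u/(-3 + u))
b = 29/44 (b = (-97 - 19)/(-13 - 163) = -116/(-176) = -116*(-1/176) = 29/44 ≈ 0.65909)
-2*w(Q) + r*b = -4*28/(5*(-3 + 28/5)) - 251*29/44 = -4*28/(5*13/5) - 7279/44 = -4*28*5/(5*13) - 7279/44 = -2*56/13 - 7279/44 = -112/13 - 7279/44 = -99555/572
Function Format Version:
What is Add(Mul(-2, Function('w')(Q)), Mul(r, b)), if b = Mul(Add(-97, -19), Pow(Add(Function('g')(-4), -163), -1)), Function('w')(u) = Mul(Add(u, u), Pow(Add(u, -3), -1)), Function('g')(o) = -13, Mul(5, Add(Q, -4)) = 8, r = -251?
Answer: Rational(-99555, 572) ≈ -174.05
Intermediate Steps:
Q = Rational(28, 5) (Q = Add(4, Mul(Rational(1, 5), 8)) = Add(4, Rational(8, 5)) = Rational(28, 5) ≈ 5.6000)
Function('w')(u) = Mul(2, u, Pow(Add(-3, u), -1)) (Function('w')(u) = Mul(Mul(2, u), Pow(Add(-3, u), -1)) = Mul(2, u, Pow(Add(-3, u), -1)))
b = Rational(29, 44) (b = Mul(Add(-97, -19), Pow(Add(-13, -163), -1)) = Mul(-116, Pow(-176, -1)) = Mul(-116, Rational(-1, 176)) = Rational(29, 44) ≈ 0.65909)
Add(Mul(-2, Function('w')(Q)), Mul(r, b)) = Add(Mul(-2, Mul(2, Rational(28, 5), Pow(Add(-3, Rational(28, 5)), -1))), Mul(-251, Rational(29, 44))) = Add(Mul(-2, Mul(2, Rational(28, 5), Pow(Rational(13, 5), -1))), Rational(-7279, 44)) = Add(Mul(-2, Mul(2, Rational(28, 5), Rational(5, 13))), Rational(-7279, 44)) = Add(Mul(-2, Rational(56, 13)), Rational(-7279, 44)) = Add(Rational(-112, 13), Rational(-7279, 44)) = Rational(-99555, 572)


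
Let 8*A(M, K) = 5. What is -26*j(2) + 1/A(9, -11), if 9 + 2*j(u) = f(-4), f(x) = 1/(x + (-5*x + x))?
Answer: 7051/60 ≈ 117.52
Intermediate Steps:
A(M, K) = 5/8 (A(M, K) = (1/8)*5 = 5/8)
f(x) = -1/(3*x) (f(x) = 1/(x - 4*x) = 1/(-3*x) = -1/(3*x))
j(u) = -107/24 (j(u) = -9/2 + (-1/3/(-4))/2 = -9/2 + (-1/3*(-1/4))/2 = -9/2 + (1/2)*(1/12) = -9/2 + 1/24 = -107/24)
-26*j(2) + 1/A(9, -11) = -26*(-107/24) + 1/(5/8) = 1391/12 + 8/5 = 7051/60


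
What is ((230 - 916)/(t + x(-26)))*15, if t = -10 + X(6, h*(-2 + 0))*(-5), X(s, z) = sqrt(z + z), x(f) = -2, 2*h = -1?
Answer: 61740/47 - 25725*sqrt(2)/47 ≈ 539.56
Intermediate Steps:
h = -1/2 (h = (1/2)*(-1) = -1/2 ≈ -0.50000)
X(s, z) = sqrt(2)*sqrt(z) (X(s, z) = sqrt(2*z) = sqrt(2)*sqrt(z))
t = -10 - 5*sqrt(2) (t = -10 + (sqrt(2)*sqrt(-(-2 + 0)/2))*(-5) = -10 + (sqrt(2)*sqrt(-1/2*(-2)))*(-5) = -10 + (sqrt(2)*sqrt(1))*(-5) = -10 + (sqrt(2)*1)*(-5) = -10 + sqrt(2)*(-5) = -10 - 5*sqrt(2) ≈ -17.071)
((230 - 916)/(t + x(-26)))*15 = ((230 - 916)/((-10 - 5*sqrt(2)) - 2))*15 = -686/(-12 - 5*sqrt(2))*15 = -10290/(-12 - 5*sqrt(2))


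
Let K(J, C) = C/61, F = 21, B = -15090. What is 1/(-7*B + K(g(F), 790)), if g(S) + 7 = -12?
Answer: 61/6444220 ≈ 9.4658e-6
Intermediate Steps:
g(S) = -19 (g(S) = -7 - 12 = -19)
K(J, C) = C/61 (K(J, C) = C*(1/61) = C/61)
1/(-7*B + K(g(F), 790)) = 1/(-7*(-15090) + (1/61)*790) = 1/(105630 + 790/61) = 1/(6444220/61) = 61/6444220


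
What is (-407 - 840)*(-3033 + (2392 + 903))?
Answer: -326714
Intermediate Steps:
(-407 - 840)*(-3033 + (2392 + 903)) = -1247*(-3033 + 3295) = -1247*262 = -326714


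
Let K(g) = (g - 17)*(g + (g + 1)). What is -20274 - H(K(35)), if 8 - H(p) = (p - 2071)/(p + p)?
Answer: -51841585/2556 ≈ -20282.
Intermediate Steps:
K(g) = (1 + 2*g)*(-17 + g) (K(g) = (-17 + g)*(g + (1 + g)) = (-17 + g)*(1 + 2*g) = (1 + 2*g)*(-17 + g))
H(p) = 8 - (-2071 + p)/(2*p) (H(p) = 8 - (p - 2071)/(p + p) = 8 - (-2071 + p)/(2*p))
-20274 - H(K(35)) = -20274 - (2071 + 15*(-17 - 33*35 + 2*35²))/(2*(-17 - 33*35 + 2*35²)) = -20274 - (2071 + 15*(-17 - 1155 + 2*1225))/(2*(-17 - 1155 + 2*1225)) = -20274 - (2071 + 15*(-17 - 1155 + 2450))/(2*(-17 - 1155 + 2450)) = -20274 - (2071 + 15*1278)/(2*1278) = -20274 - (2071 + 19170)/(2*1278) = -20274 - 21241/(2*1278) = -20274 - 1*21241/2556 = -20274 - 21241/2556 = -51841585/2556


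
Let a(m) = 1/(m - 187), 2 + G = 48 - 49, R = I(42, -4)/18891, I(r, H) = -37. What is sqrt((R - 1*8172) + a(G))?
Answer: I*sqrt(11697776792876810)/1196430 ≈ 90.399*I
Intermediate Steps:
R = -37/18891 ≈ -0.0019586
G = -3 (G = -2 + (48 - 49) = -2 - 1 = -3)
a(m) = 1/(-187 + m)
sqrt((R - 1*8172) + a(G)) = sqrt((-37/18891 - 1*8172) + 1/(-187 - 3)) = sqrt((-37/18891 - 8172) + 1/(-190)) = sqrt(-154377289/18891 - 1/190) = sqrt(-29331703801/3589290) = I*sqrt(11697776792876810)/1196430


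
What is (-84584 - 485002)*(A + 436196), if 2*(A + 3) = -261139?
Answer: -174078866871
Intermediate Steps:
A = -261145/2 (A = -3 + (½)*(-261139) = -3 - 261139/2 = -261145/2 ≈ -1.3057e+5)
(-84584 - 485002)*(A + 436196) = (-84584 - 485002)*(-261145/2 + 436196) = -569586*611247/2 = -174078866871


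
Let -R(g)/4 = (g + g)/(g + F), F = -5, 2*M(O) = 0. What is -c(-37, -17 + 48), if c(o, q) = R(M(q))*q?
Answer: 0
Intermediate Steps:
M(O) = 0 (M(O) = (½)*0 = 0)
R(g) = -8*g/(-5 + g) (R(g) = -4*(g + g)/(g - 5) = -4*2*g/(-5 + g) = -8*g/(-5 + g))
c(o, q) = 0 (c(o, q) = (-8*0/(-5 + 0))*q = (-8*0/(-5))*q = (-8*0*(-⅕))*q = 0*q = 0)
-c(-37, -17 + 48) = -1*0 = 0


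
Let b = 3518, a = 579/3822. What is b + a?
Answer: 4482125/1274 ≈ 3518.2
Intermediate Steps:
a = 193/1274 (a = 579*(1/3822) = 193/1274 ≈ 0.15149)
b + a = 3518 + 193/1274 = 4482125/1274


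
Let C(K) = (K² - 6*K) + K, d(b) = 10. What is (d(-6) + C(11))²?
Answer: 5776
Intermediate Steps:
C(K) = K² - 5*K
(d(-6) + C(11))² = (10 + 11*(-5 + 11))² = (10 + 11*6)² = (10 + 66)² = 76² = 5776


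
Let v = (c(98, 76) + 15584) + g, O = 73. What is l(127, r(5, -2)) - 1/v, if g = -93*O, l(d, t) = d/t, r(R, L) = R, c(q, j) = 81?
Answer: 1127247/44380 ≈ 25.400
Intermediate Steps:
g = -6789 (g = -93*73 = -6789)
v = 8876 (v = (81 + 15584) - 6789 = 15665 - 6789 = 8876)
l(127, r(5, -2)) - 1/v = 127/5 - 1/8876 = 1127247/44380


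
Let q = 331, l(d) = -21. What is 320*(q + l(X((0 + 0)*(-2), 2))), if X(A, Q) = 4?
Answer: 99200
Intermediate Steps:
320*(q + l(X((0 + 0)*(-2), 2))) = 320*(331 - 21) = 320*310 = 99200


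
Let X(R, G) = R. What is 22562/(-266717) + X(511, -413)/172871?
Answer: -3764023115/46107634507 ≈ -0.081636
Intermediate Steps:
22562/(-266717) + X(511, -413)/172871 = 22562/(-266717) + 511/172871 = 22562*(-1/266717) + 511*(1/172871) = -22562/266717 + 511/172871 = -3764023115/46107634507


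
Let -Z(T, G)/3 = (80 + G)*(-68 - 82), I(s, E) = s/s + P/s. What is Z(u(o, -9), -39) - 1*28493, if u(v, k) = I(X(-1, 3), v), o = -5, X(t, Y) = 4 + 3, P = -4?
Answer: -10043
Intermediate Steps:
X(t, Y) = 7
I(s, E) = 1 - 4/s (I(s, E) = s/s - 4/s = 1 - 4/s)
u(v, k) = 3/7 (u(v, k) = (-4 + 7)/7 = (1/7)*3 = 3/7)
Z(T, G) = 36000 + 450*G (Z(T, G) = -3*(80 + G)*(-68 - 82) = -3*(80 + G)*(-150) = -3*(-12000 - 150*G) = 36000 + 450*G)
Z(u(o, -9), -39) - 1*28493 = (36000 + 450*(-39)) - 1*28493 = (36000 - 17550) - 28493 = 18450 - 28493 = -10043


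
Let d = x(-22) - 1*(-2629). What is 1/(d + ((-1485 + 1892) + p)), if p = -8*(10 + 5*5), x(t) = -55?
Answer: 1/2701 ≈ 0.00037023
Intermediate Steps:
p = -280 (p = -8*(10 + 25) = -8*35 = -280)
d = 2574 (d = -55 - 1*(-2629) = -55 + 2629 = 2574)
1/(d + ((-1485 + 1892) + p)) = 1/(2574 + ((-1485 + 1892) - 280)) = 1/(2574 + (407 - 280)) = 1/(2574 + 127) = 1/2701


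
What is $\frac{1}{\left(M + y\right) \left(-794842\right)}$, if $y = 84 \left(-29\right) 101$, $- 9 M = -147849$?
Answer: $\frac{3}{547507040650} \approx 5.4794 \cdot 10^{-12}$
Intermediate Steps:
$M = \frac{49283}{3}$ ($M = \left(- \frac{1}{9}\right) \left(-147849\right) = \frac{49283}{3} \approx 16428.0$)
$y = -246036$ ($y = \left(-2436\right) 101 = -246036$)
$\frac{1}{\left(M + y\right) \left(-794842\right)} = \frac{1}{\left(\frac{49283}{3} - 246036\right) \left(-794842\right)} = \frac{1}{- \frac{688825}{3}} \left(- \frac{1}{794842}\right) = \left(- \frac{3}{688825}\right) \left(- \frac{1}{794842}\right) = \frac{3}{547507040650}$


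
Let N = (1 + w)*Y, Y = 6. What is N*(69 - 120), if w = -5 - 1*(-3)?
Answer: 306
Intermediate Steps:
w = -2 (w = -5 + 3 = -2)
N = -6 (N = (1 - 2)*6 = -1*6 = -6)
N*(69 - 120) = -6*(69 - 120) = -6*(-51) = 306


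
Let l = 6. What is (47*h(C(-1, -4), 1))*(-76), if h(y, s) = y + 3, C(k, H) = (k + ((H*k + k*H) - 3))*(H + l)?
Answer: -39292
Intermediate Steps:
C(k, H) = (6 + H)*(-3 + k + 2*H*k) (C(k, H) = (k + ((H*k + k*H) - 3))*(H + 6) = (k + ((H*k + H*k) - 3))*(6 + H) = (k + (2*H*k - 3))*(6 + H) = (k + (-3 + 2*H*k))*(6 + H) = (-3 + k + 2*H*k)*(6 + H) = (6 + H)*(-3 + k + 2*H*k))
h(y, s) = 3 + y
(47*h(C(-1, -4), 1))*(-76) = (47*(3 + (-18 - 3*(-4) + 6*(-1) + 2*(-1)*(-4)**2 + 13*(-4)*(-1))))*(-76) = (47*(3 + (-18 + 12 - 6 + 2*(-1)*16 + 52)))*(-76) = (47*(3 + (-18 + 12 - 6 - 32 + 52)))*(-76) = (47*(3 + 8))*(-76) = (47*11)*(-76) = 517*(-76) = -39292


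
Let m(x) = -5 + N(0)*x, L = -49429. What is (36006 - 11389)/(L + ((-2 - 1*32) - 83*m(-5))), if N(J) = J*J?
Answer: -24617/49048 ≈ -0.50190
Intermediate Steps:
N(J) = J²
m(x) = -5 (m(x) = -5 + 0²*x = -5 + 0*x = -5 + 0 = -5)
(36006 - 11389)/(L + ((-2 - 1*32) - 83*m(-5))) = (36006 - 11389)/(-49429 + ((-2 - 1*32) - 83*(-5))) = 24617/(-49429 + ((-2 - 32) + 415)) = 24617/(-49429 + (-34 + 415)) = 24617/(-49429 + 381) = 24617/(-49048) = 24617*(-1/49048) = -24617/49048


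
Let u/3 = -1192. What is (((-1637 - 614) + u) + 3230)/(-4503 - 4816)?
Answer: 2597/9319 ≈ 0.27868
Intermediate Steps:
u = -3576 (u = 3*(-1192) = -3576)
(((-1637 - 614) + u) + 3230)/(-4503 - 4816) = (((-1637 - 614) - 3576) + 3230)/(-4503 - 4816) = ((-2251 - 3576) + 3230)/(-9319) = (-5827 + 3230)*(-1/9319) = -2597*(-1/9319) = 2597/9319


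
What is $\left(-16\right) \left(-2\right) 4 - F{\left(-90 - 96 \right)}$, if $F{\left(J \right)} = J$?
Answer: $314$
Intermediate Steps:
$\left(-16\right) \left(-2\right) 4 - F{\left(-90 - 96 \right)} = \left(-16\right) \left(-2\right) 4 - \left(-90 - 96\right) = 32 \cdot 4 - -186 = 128 + 186 = 314$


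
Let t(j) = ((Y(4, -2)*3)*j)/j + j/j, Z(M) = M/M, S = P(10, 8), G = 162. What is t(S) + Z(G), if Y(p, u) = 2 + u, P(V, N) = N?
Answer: 2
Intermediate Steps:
S = 8
Z(M) = 1
t(j) = 1 (t(j) = (((2 - 2)*3)*j)/j + j/j = ((0*3)*j)/j + 1 = (0*j)/j + 1 = 0/j + 1 = 0 + 1 = 1)
t(S) + Z(G) = 1 + 1 = 2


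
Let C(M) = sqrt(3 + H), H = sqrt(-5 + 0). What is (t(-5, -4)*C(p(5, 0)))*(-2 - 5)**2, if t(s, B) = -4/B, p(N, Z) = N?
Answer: 49*sqrt(3 + I*sqrt(5)) ≈ 89.963 + 29.839*I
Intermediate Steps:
H = I*sqrt(5) (H = sqrt(-5) = I*sqrt(5) ≈ 2.2361*I)
C(M) = sqrt(3 + I*sqrt(5))
(t(-5, -4)*C(p(5, 0)))*(-2 - 5)**2 = ((-4/(-4))*sqrt(3 + I*sqrt(5)))*(-2 - 5)**2 = ((-4*(-1/4))*sqrt(3 + I*sqrt(5)))*(-7)**2 = (1*sqrt(3 + I*sqrt(5)))*49 = sqrt(3 + I*sqrt(5))*49 = 49*sqrt(3 + I*sqrt(5))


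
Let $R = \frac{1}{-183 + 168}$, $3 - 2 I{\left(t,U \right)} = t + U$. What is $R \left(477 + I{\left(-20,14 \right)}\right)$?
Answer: $- \frac{321}{10} \approx -32.1$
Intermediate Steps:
$I{\left(t,U \right)} = \frac{3}{2} - \frac{U}{2} - \frac{t}{2}$ ($I{\left(t,U \right)} = \frac{3}{2} - \frac{t + U}{2} = \frac{3}{2} - \frac{U + t}{2} = \frac{3}{2} - \left(\frac{U}{2} + \frac{t}{2}\right) = \frac{3}{2} - \frac{U}{2} - \frac{t}{2}$)
$R = - \frac{1}{15}$ ($R = \frac{1}{-15} = - \frac{1}{15} \approx -0.066667$)
$R \left(477 + I{\left(-20,14 \right)}\right) = - \frac{477 - - \frac{9}{2}}{15} = - \frac{477 + \left(\frac{3}{2} - 7 + 10\right)}{15} = - \frac{477 + \frac{9}{2}}{15} = \left(- \frac{1}{15}\right) \frac{963}{2} = - \frac{321}{10}$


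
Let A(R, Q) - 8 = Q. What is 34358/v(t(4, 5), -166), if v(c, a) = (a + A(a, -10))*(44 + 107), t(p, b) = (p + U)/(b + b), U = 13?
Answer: -17179/12684 ≈ -1.3544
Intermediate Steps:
A(R, Q) = 8 + Q
t(p, b) = (13 + p)/(2*b) (t(p, b) = (p + 13)/(b + b) = (13 + p)/((2*b)) = (13 + p)*(1/(2*b)) = (13 + p)/(2*b))
v(c, a) = -302 + 151*a (v(c, a) = (a + (8 - 10))*(44 + 107) = (a - 2)*151 = (-2 + a)*151 = -302 + 151*a)
34358/v(t(4, 5), -166) = 34358/(-302 + 151*(-166)) = 34358/(-302 - 25066) = 34358/(-25368) = 34358*(-1/25368) = -17179/12684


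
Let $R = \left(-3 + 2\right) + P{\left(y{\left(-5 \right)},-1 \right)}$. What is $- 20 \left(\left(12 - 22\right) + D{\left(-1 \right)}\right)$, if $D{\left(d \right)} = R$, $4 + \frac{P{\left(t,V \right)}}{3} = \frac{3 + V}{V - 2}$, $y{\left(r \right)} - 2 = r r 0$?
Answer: $500$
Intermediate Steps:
$y{\left(r \right)} = 2$ ($y{\left(r \right)} = 2 + r r 0 = 2 + r^{2} \cdot 0 = 2 + 0 = 2$)
$P{\left(t,V \right)} = -12 + \frac{3 \left(3 + V\right)}{-2 + V}$ ($P{\left(t,V \right)} = -12 + 3 \frac{3 + V}{V - 2} = -12 + 3 \frac{3 + V}{-2 + V} = -12 + \frac{3 \left(3 + V\right)}{-2 + V}$)
$R = -15$ ($R = \left(-3 + 2\right) + \frac{3 \left(11 - -3\right)}{-2 - 1} = -1 + \frac{3 \left(11 + 3\right)}{-3} = -1 + 3 \left(- \frac{1}{3}\right) 14 = -1 - 14 = -15$)
$D{\left(d \right)} = -15$
$- 20 \left(\left(12 - 22\right) + D{\left(-1 \right)}\right) = - 20 \left(\left(12 - 22\right) - 15\right) = - 20 \left(-10 - 15\right) = \left(-20\right) \left(-25\right) = 500$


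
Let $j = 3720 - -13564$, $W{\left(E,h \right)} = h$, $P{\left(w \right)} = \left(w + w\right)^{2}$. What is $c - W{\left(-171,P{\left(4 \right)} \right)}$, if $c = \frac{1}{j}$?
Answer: $- \frac{1106175}{17284} \approx -64.0$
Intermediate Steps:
$P{\left(w \right)} = 4 w^{2}$ ($P{\left(w \right)} = \left(2 w\right)^{2} = 4 w^{2}$)
$j = 17284$ ($j = 3720 + 13564 = 17284$)
$c = \frac{1}{17284} \approx 5.7857 \cdot 10^{-5}$
$c - W{\left(-171,P{\left(4 \right)} \right)} = \frac{1}{17284} - 4 \cdot 4^{2} = \frac{1}{17284} - 4 \cdot 16 = \frac{1}{17284} - 64 = - \frac{1106175}{17284}$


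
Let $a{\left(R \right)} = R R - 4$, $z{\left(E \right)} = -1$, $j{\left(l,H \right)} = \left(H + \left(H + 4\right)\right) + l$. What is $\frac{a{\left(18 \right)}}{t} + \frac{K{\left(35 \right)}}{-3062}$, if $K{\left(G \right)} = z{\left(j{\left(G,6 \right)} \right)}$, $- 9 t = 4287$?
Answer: $- \frac{2938091}{4375598} \approx -0.67147$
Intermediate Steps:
$t = - \frac{1429}{3}$ ($t = \left(- \frac{1}{9}\right) 4287 = - \frac{1429}{3} \approx -476.33$)
$j{\left(l,H \right)} = 4 + l + 2 H$ ($j{\left(l,H \right)} = \left(H + \left(4 + H\right)\right) + l = \left(4 + 2 H\right) + l = 4 + l + 2 H$)
$K{\left(G \right)} = -1$
$a{\left(R \right)} = -4 + R^{2}$ ($a{\left(R \right)} = R^{2} - 4 = -4 + R^{2}$)
$\frac{a{\left(18 \right)}}{t} + \frac{K{\left(35 \right)}}{-3062} = \frac{-4 + 18^{2}}{- \frac{1429}{3}} - \frac{1}{-3062} = \left(-4 + 324\right) \left(- \frac{3}{1429}\right) - - \frac{1}{3062} = 320 \left(- \frac{3}{1429}\right) + \frac{1}{3062} = - \frac{960}{1429} + \frac{1}{3062} = - \frac{2938091}{4375598}$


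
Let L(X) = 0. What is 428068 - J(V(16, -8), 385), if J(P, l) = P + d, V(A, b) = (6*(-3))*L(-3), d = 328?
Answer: 427740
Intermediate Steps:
V(A, b) = 0 (V(A, b) = (6*(-3))*0 = -18*0 = 0)
J(P, l) = 328 + P (J(P, l) = P + 328 = 328 + P)
428068 - J(V(16, -8), 385) = 428068 - (328 + 0) = 428068 - 1*328 = 428068 - 328 = 427740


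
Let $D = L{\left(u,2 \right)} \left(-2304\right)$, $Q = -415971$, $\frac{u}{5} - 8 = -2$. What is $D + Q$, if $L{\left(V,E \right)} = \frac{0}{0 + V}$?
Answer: $-415971$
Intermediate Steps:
$u = 30$ ($u = 40 + 5 \left(-2\right) = 40 - 10 = 30$)
$L{\left(V,E \right)} = 0$ ($L{\left(V,E \right)} = \frac{0}{V} = 0$)
$D = 0$ ($D = 0 \left(-2304\right) = 0$)
$D + Q = 0 - 415971 = -415971$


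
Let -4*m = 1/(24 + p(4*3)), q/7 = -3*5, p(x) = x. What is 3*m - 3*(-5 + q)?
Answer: 15839/48 ≈ 329.98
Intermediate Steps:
q = -105 (q = 7*(-3*5) = 7*(-15) = -105)
m = -1/144 (m = -1/(4*(24 + 4*3)) = -1/(4*(24 + 12)) = -¼/36 = -¼*1/36 = -1/144 ≈ -0.0069444)
3*m - 3*(-5 + q) = 3*(-1/144) - 3*(-5 - 105) = -1/48 - 3*(-110) = -1/48 + 330 = 15839/48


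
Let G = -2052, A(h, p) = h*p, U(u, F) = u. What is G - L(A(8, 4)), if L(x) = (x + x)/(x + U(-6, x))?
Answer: -26708/13 ≈ -2054.5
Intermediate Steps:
L(x) = 2*x/(-6 + x) (L(x) = (x + x)/(x - 6) = (2*x)/(-6 + x) = 2*x/(-6 + x))
G - L(A(8, 4)) = -2052 - 2*8*4/(-6 + 8*4) = -2052 - 2*32/(-6 + 32) = -2052 - 2*32/26 = -2052 - 1*32/13 = -2052 - 32/13 = -26708/13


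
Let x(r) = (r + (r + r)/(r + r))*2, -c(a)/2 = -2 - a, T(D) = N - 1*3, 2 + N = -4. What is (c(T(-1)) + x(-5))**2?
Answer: 484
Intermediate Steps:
N = -6 (N = -2 - 4 = -6)
T(D) = -9 (T(D) = -6 - 1*3 = -6 - 3 = -9)
c(a) = 4 + 2*a (c(a) = -2*(-2 - a) = 4 + 2*a)
x(r) = 2 + 2*r (x(r) = (r + (2*r)/((2*r)))*2 = (r + (2*r)*(1/(2*r)))*2 = (r + 1)*2 = (1 + r)*2 = 2 + 2*r)
(c(T(-1)) + x(-5))**2 = ((4 + 2*(-9)) + (2 + 2*(-5)))**2 = ((4 - 18) + (2 - 10))**2 = (-14 - 8)**2 = (-22)**2 = 484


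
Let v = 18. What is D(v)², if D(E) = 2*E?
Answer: 1296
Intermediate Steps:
D(v)² = (2*18)² = 36² = 1296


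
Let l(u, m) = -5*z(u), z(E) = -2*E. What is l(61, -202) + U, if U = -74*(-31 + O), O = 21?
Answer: 1350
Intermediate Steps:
l(u, m) = 10*u (l(u, m) = -(-10)*u = 10*u)
U = 740 (U = -74*(-31 + 21) = -74*(-10) = 740)
l(61, -202) + U = 10*61 + 740 = 610 + 740 = 1350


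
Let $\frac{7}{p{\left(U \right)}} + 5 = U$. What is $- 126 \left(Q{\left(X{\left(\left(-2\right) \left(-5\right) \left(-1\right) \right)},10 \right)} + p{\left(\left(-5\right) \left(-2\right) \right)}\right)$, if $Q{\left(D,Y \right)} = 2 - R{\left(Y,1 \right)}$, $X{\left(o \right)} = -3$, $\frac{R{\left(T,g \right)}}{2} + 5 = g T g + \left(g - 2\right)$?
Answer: $\frac{2898}{5} \approx 579.6$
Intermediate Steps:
$p{\left(U \right)} = \frac{7}{-5 + U}$
$R{\left(T,g \right)} = -14 + 2 g + 2 T g^{2}$ ($R{\left(T,g \right)} = -10 + 2 \left(g T g + \left(g - 2\right)\right) = -10 + 2 \left(T g g + \left(g - 2\right)\right) = -10 + 2 \left(T g^{2} + \left(-2 + g\right)\right) = -10 + 2 \left(-2 + g + T g^{2}\right) = -10 + \left(-4 + 2 g + 2 T g^{2}\right) = -14 + 2 g + 2 T g^{2}$)
$Q{\left(D,Y \right)} = 14 - 2 Y$ ($Q{\left(D,Y \right)} = 2 - \left(-14 + 2 \cdot 1 + 2 Y 1^{2}\right) = 2 - \left(-14 + 2 + 2 Y 1\right) = 2 - \left(-14 + 2 + 2 Y\right) = 2 - \left(-12 + 2 Y\right) = 14 - 2 Y$)
$- 126 \left(Q{\left(X{\left(\left(-2\right) \left(-5\right) \left(-1\right) \right)},10 \right)} + p{\left(\left(-5\right) \left(-2\right) \right)}\right) = - 126 \left(\left(14 - 20\right) + \frac{7}{-5 - -10}\right) = - 126 \left(\left(14 - 20\right) + \frac{7}{-5 + 10}\right) = - 126 \left(-6 + \frac{7}{5}\right) = \left(-126\right) \left(- \frac{23}{5}\right) = \frac{2898}{5}$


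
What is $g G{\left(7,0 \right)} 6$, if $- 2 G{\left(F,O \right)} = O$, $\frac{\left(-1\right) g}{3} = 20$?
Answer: $0$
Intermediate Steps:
$g = -60$ ($g = \left(-3\right) 20 = -60$)
$G{\left(F,O \right)} = - \frac{O}{2}$
$g G{\left(7,0 \right)} 6 = - 60 \left(\left(- \frac{1}{2}\right) 0\right) 6 = \left(-60\right) 0 \cdot 6 = 0 \cdot 6 = 0$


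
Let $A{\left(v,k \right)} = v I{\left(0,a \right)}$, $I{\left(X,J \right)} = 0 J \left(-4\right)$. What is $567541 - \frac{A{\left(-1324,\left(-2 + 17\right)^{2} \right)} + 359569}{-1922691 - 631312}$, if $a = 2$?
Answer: $\frac{1449501776192}{2554003} \approx 5.6754 \cdot 10^{5}$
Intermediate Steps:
$I{\left(X,J \right)} = 0$ ($I{\left(X,J \right)} = 0 \left(-4\right) = 0$)
$A{\left(v,k \right)} = 0$ ($A{\left(v,k \right)} = v 0 = 0$)
$567541 - \frac{A{\left(-1324,\left(-2 + 17\right)^{2} \right)} + 359569}{-1922691 - 631312} = 567541 - \frac{0 + 359569}{-1922691 - 631312} = 567541 - \frac{359569}{-2554003} = 567541 - 359569 \left(- \frac{1}{2554003}\right) = 567541 - - \frac{359569}{2554003} = 567541 + \frac{359569}{2554003} = \frac{1449501776192}{2554003}$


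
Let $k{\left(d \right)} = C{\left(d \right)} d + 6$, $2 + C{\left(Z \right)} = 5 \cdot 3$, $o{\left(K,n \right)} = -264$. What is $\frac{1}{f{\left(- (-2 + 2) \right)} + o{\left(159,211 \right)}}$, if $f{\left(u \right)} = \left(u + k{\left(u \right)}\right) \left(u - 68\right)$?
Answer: $- \frac{1}{672} \approx -0.0014881$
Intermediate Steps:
$C{\left(Z \right)} = 13$ ($C{\left(Z \right)} = -2 + 5 \cdot 3 = -2 + 15 = 13$)
$k{\left(d \right)} = 6 + 13 d$ ($k{\left(d \right)} = 13 d + 6 = 6 + 13 d$)
$f{\left(u \right)} = \left(-68 + u\right) \left(6 + 14 u\right)$ ($f{\left(u \right)} = \left(u + \left(6 + 13 u\right)\right) \left(u - 68\right) = \left(6 + 14 u\right) \left(-68 + u\right) = \left(-68 + u\right) \left(6 + 14 u\right)$)
$\frac{1}{f{\left(- (-2 + 2) \right)} + o{\left(159,211 \right)}} = \frac{1}{\left(-408 - 946 \left(- (-2 + 2)\right) + 14 \left(- (-2 + 2)\right)^{2}\right) - 264} = \frac{1}{\left(-408 - 946 \left(\left(-1\right) 0\right) + 14 \left(\left(-1\right) 0\right)^{2}\right) - 264} = \frac{1}{\left(-408 - 0 + 14 \cdot 0^{2}\right) - 264} = \frac{1}{\left(-408 + 0 + 14 \cdot 0\right) - 264} = \frac{1}{\left(-408 + 0 + 0\right) - 264} = \frac{1}{-408 - 264} = \frac{1}{-672} = - \frac{1}{672}$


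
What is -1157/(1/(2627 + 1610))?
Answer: -4902209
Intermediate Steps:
-1157/(1/(2627 + 1610)) = -1157/(1/4237) = -1157/1/4237 = -1157*4237 = -4902209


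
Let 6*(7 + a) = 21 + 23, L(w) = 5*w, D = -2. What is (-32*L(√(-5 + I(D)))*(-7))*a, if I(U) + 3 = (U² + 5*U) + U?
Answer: 4480*I/3 ≈ 1493.3*I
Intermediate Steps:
I(U) = -3 + U² + 6*U (I(U) = -3 + ((U² + 5*U) + U) = -3 + (U² + 6*U) = -3 + U² + 6*U)
a = ⅓ (a = -7 + (21 + 23)/6 = -7 + (⅙)*44 = -7 + 22/3 = ⅓ ≈ 0.33333)
(-32*L(√(-5 + I(D)))*(-7))*a = -32*5*√(-5 + (-3 + (-2)² + 6*(-2)))*(-7)*(⅓) = -32*5*√(-5 + (-3 + 4 - 12))*(-7)*(⅓) = -32*5*√(-5 - 11)*(-7)*(⅓) = -32*5*√(-16)*(-7)*(⅓) = -32*5*(4*I)*(-7)*(⅓) = -32*20*I*(-7)*(⅓) = -(-4480)*I*(⅓) = (4480*I)*(⅓) = 4480*I/3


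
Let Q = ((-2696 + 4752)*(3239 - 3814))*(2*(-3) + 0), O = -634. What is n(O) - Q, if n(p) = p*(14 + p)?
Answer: -6700120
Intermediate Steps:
Q = 7093200 (Q = (2056*(-575))*(-6 + 0) = -1182200*(-6) = 7093200)
n(O) - Q = -634*(14 - 634) - 1*7093200 = -634*(-620) - 7093200 = 393080 - 7093200 = -6700120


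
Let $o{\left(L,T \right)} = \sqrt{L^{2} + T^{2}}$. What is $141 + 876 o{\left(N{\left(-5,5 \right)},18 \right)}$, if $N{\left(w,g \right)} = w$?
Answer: $141 + 876 \sqrt{349} \approx 16506.0$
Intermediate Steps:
$141 + 876 o{\left(N{\left(-5,5 \right)},18 \right)} = 141 + 876 \sqrt{\left(-5\right)^{2} + 18^{2}} = 141 + 876 \sqrt{25 + 324} = 141 + 876 \sqrt{349}$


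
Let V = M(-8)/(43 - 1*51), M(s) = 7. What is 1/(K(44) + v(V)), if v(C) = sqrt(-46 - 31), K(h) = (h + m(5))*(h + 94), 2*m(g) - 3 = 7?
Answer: 966/6532103 - I*sqrt(77)/45724721 ≈ 0.00014788 - 1.9191e-7*I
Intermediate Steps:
m(g) = 5 (m(g) = 3/2 + (1/2)*7 = 3/2 + 7/2 = 5)
K(h) = (5 + h)*(94 + h) (K(h) = (h + 5)*(h + 94) = (5 + h)*(94 + h))
V = -7/8 (V = 7/(43 - 1*51) = 7/(43 - 51) = 7/(-8) = 7*(-1/8) = -7/8 ≈ -0.87500)
v(C) = I*sqrt(77) (v(C) = sqrt(-77) = I*sqrt(77))
1/(K(44) + v(V)) = 1/((470 + 44**2 + 99*44) + I*sqrt(77)) = 1/((470 + 1936 + 4356) + I*sqrt(77)) = 1/(6762 + I*sqrt(77))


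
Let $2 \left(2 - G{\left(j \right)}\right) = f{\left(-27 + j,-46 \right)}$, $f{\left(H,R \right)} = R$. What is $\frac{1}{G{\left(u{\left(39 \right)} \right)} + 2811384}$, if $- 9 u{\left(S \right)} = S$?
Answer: $\frac{1}{2811409} \approx 3.5569 \cdot 10^{-7}$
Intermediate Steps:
$u{\left(S \right)} = - \frac{S}{9}$
$G{\left(j \right)} = 25$ ($G{\left(j \right)} = 2 - -23 = 2 + 23 = 25$)
$\frac{1}{G{\left(u{\left(39 \right)} \right)} + 2811384} = \frac{1}{25 + 2811384} = \frac{1}{2811409}$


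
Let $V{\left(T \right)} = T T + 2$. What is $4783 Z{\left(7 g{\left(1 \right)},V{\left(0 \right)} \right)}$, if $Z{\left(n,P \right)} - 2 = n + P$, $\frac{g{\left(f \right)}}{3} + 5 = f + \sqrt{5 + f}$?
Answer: $-382640 + 100443 \sqrt{6} \approx -1.3661 \cdot 10^{5}$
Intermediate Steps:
$g{\left(f \right)} = -15 + 3 f + 3 \sqrt{5 + f}$ ($g{\left(f \right)} = -15 + 3 \left(f + \sqrt{5 + f}\right) = -15 + \left(3 f + 3 \sqrt{5 + f}\right) = -15 + 3 f + 3 \sqrt{5 + f}$)
$V{\left(T \right)} = 2 + T^{2}$ ($V{\left(T \right)} = T^{2} + 2 = 2 + T^{2}$)
$Z{\left(n,P \right)} = 2 + P + n$ ($Z{\left(n,P \right)} = 2 + \left(n + P\right) = 2 + \left(P + n\right) = 2 + P + n$)
$4783 Z{\left(7 g{\left(1 \right)},V{\left(0 \right)} \right)} = 4783 \left(2 + \left(2 + 0^{2}\right) + 7 \left(-15 + 3 \cdot 1 + 3 \sqrt{5 + 1}\right)\right) = 4783 \left(2 + \left(2 + 0\right) + 7 \left(-15 + 3 + 3 \sqrt{6}\right)\right) = 4783 \left(2 + 2 + 7 \left(-12 + 3 \sqrt{6}\right)\right) = 4783 \left(2 + 2 - \left(84 - 21 \sqrt{6}\right)\right) = 4783 \left(-80 + 21 \sqrt{6}\right) = -382640 + 100443 \sqrt{6}$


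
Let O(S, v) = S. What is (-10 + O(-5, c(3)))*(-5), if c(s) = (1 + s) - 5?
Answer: 75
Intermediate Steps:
c(s) = -4 + s
(-10 + O(-5, c(3)))*(-5) = (-10 - 5)*(-5) = -15*(-5) = 75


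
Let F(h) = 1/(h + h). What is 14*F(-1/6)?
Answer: -42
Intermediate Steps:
F(h) = 1/(2*h)
14*F(-1/6) = 14*(1/(2*((-1/6)))) = 14*(1/(2*((-1*⅙)))) = 14*(1/(2*(-⅙))) = 14*((½)*(-6)) = 14*(-3) = -42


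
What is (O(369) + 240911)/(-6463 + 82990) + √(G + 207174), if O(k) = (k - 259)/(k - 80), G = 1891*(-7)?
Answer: 6329399/2010573 + √193937 ≈ 443.53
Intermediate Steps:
G = -13237
O(k) = (-259 + k)/(-80 + k)
(O(369) + 240911)/(-6463 + 82990) + √(G + 207174) = ((-259 + 369)/(-80 + 369) + 240911)/(-6463 + 82990) + √(-13237 + 207174) = (110/289 + 240911)/76527 + √193937 = ((1/289)*110 + 240911)*(1/76527) + √193937 = (110/289 + 240911)*(1/76527) + √193937 = (69623389/289)*(1/76527) + √193937 = 6329399/2010573 + √193937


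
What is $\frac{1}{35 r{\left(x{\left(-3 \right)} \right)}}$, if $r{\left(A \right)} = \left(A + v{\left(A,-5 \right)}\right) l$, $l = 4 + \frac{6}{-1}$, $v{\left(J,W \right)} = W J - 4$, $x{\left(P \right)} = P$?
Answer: $- \frac{1}{560} \approx -0.0017857$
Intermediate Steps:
$v{\left(J,W \right)} = -4 + J W$ ($v{\left(J,W \right)} = J W - 4 = -4 + J W$)
$l = -2$ ($l = 4 + 6 \left(-1\right) = 4 - 6 = -2$)
$r{\left(A \right)} = 8 + 8 A$ ($r{\left(A \right)} = \left(A + \left(-4 + A \left(-5\right)\right)\right) \left(-2\right) = \left(A - \left(4 + 5 A\right)\right) \left(-2\right) = \left(-4 - 4 A\right) \left(-2\right) = 8 + 8 A$)
$\frac{1}{35 r{\left(x{\left(-3 \right)} \right)}} = \frac{1}{35 \left(8 + 8 \left(-3\right)\right)} = \frac{1}{35 \left(8 - 24\right)} = \frac{1}{35 \left(-16\right)} = \frac{1}{-560} = - \frac{1}{560}$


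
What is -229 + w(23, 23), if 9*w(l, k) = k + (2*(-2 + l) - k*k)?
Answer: -2525/9 ≈ -280.56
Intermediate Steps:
w(l, k) = -4/9 - k²/9 + k/9 + 2*l/9 (w(l, k) = (k + (2*(-2 + l) - k*k))/9 = (k + ((-4 + 2*l) - k²))/9 = (k + (-4 - k² + 2*l))/9 = (-4 + k - k² + 2*l)/9 = -4/9 - k²/9 + k/9 + 2*l/9)
-229 + w(23, 23) = -229 + (-4/9 - ⅑*23² + (⅑)*23 + (2/9)*23) = -229 + (-4/9 - ⅑*529 + 23/9 + 46/9) = -229 + (-4/9 - 529/9 + 23/9 + 46/9) = -229 - 464/9 = -2525/9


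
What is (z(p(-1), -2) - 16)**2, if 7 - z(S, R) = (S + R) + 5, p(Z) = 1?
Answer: 169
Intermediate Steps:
z(S, R) = 2 - R - S (z(S, R) = 7 - ((S + R) + 5) = 7 - ((R + S) + 5) = 7 - (5 + R + S) = 7 + (-5 - R - S) = 2 - R - S)
(z(p(-1), -2) - 16)**2 = ((2 - 1*(-2) - 1*1) - 16)**2 = ((2 + 2 - 1) - 16)**2 = (3 - 16)**2 = (-13)**2 = 169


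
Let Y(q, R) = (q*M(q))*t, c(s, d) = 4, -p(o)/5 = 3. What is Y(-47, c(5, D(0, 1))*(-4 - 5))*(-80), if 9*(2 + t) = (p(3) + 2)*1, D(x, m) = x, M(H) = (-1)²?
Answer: -116560/9 ≈ -12951.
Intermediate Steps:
M(H) = 1
p(o) = -15 (p(o) = -5*3 = -15)
t = -31/9 (t = -2 + ((-15 + 2)*1)/9 = -2 + (-13*1)/9 = -2 + (⅑)*(-13) = -2 - 13/9 = -31/9 ≈ -3.4444)
Y(q, R) = -31*q/9 (Y(q, R) = (q*1)*(-31/9) = q*(-31/9) = -31*q/9)
Y(-47, c(5, D(0, 1))*(-4 - 5))*(-80) = -31/9*(-47)*(-80) = (1457/9)*(-80) = -116560/9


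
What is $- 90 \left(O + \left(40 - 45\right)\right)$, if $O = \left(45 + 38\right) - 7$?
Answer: $-6390$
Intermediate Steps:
$O = 76$ ($O = 83 - 7 = 76$)
$- 90 \left(O + \left(40 - 45\right)\right) = - 90 \left(76 + \left(40 - 45\right)\right) = - 90 \left(76 - 5\right) = \left(-90\right) 71 = -6390$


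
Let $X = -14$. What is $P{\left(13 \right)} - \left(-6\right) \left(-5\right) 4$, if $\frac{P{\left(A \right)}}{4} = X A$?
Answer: $-848$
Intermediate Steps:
$P{\left(A \right)} = - 56 A$ ($P{\left(A \right)} = 4 \left(- 14 A\right) = - 56 A$)
$P{\left(13 \right)} - \left(-6\right) \left(-5\right) 4 = \left(-56\right) 13 - \left(-6\right) \left(-5\right) 4 = -728 - 30 \cdot 4 = -728 - 120 = -848$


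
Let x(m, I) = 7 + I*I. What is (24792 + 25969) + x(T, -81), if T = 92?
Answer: 57329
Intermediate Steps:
x(m, I) = 7 + I²
(24792 + 25969) + x(T, -81) = (24792 + 25969) + (7 + (-81)²) = 50761 + (7 + 6561) = 50761 + 6568 = 57329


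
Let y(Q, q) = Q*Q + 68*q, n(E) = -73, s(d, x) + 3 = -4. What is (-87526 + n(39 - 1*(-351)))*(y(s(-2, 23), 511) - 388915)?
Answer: 31020382682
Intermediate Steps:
s(d, x) = -7 (s(d, x) = -3 - 4 = -7)
y(Q, q) = Q**2 + 68*q
(-87526 + n(39 - 1*(-351)))*(y(s(-2, 23), 511) - 388915) = (-87526 - 73)*(((-7)**2 + 68*511) - 388915) = -87599*((49 + 34748) - 388915) = -87599*(34797 - 388915) = -87599*(-354118) = 31020382682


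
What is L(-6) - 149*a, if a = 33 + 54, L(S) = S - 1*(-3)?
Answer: -12966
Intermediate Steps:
L(S) = 3 + S (L(S) = S + 3 = 3 + S)
a = 87
L(-6) - 149*a = (3 - 6) - 149*87 = -3 - 12963 = -12966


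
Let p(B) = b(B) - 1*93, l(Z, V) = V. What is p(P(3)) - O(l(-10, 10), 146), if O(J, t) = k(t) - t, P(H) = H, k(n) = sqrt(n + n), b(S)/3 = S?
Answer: 62 - 2*sqrt(73) ≈ 44.912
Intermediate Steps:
b(S) = 3*S
k(n) = sqrt(2)*sqrt(n) (k(n) = sqrt(2*n) = sqrt(2)*sqrt(n))
O(J, t) = -t + sqrt(2)*sqrt(t) (O(J, t) = sqrt(2)*sqrt(t) - t = -t + sqrt(2)*sqrt(t))
p(B) = -93 + 3*B (p(B) = 3*B - 1*93 = 3*B - 93 = -93 + 3*B)
p(P(3)) - O(l(-10, 10), 146) = (-93 + 3*3) - (-1*146 + sqrt(2)*sqrt(146)) = (-93 + 9) - (-146 + 2*sqrt(73)) = -84 + (146 - 2*sqrt(73)) = 62 - 2*sqrt(73)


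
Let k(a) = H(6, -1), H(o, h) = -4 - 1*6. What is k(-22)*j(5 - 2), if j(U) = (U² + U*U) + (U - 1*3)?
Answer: -180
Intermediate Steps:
H(o, h) = -10 (H(o, h) = -4 - 6 = -10)
j(U) = -3 + U + 2*U² (j(U) = (U² + U²) + (U - 3) = 2*U² + (-3 + U) = -3 + U + 2*U²)
k(a) = -10
k(-22)*j(5 - 2) = -10*(-3 + (5 - 2) + 2*(5 - 2)²) = -10*(-3 + 3 + 2*3²) = -10*(-3 + 3 + 2*9) = -10*(-3 + 3 + 18) = -10*18 = -180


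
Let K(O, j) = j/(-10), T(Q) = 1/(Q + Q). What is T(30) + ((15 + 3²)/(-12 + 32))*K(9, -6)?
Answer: 221/300 ≈ 0.73667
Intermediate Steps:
T(Q) = 1/(2*Q)
K(O, j) = -j/10 (K(O, j) = j*(-⅒) = -j/10)
T(30) + ((15 + 3²)/(-12 + 32))*K(9, -6) = (½)/30 + ((15 + 3²)/(-12 + 32))*(-⅒*(-6)) = (½)*(1/30) + ((15 + 9)/20)*(⅗) = 1/60 + (24*(1/20))*(⅗) = 1/60 + (6/5)*(⅗) = 1/60 + 18/25 = 221/300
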